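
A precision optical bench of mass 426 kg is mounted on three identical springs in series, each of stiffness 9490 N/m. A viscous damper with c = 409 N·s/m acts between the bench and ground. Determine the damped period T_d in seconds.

2.34 s

Series springs: 1/k_eq = 3/9490, so k_eq = 9490/3 = 3163 N/m.
ω_n = √(k_eq/m) = √(3163/426) = 2.725 rad/s.
Critical damping c_c = 2√(k_eq·m) = 2√(3163 × 426) = 2322 N·s/m, so ζ = c/c_c = 409/2322 = 0.1762.
ω_d = ω_n√(1 − ζ²) = 2.725 × √(1 − 0.0310) = 2.682 rad/s.
T_d = 2π/ω_d = 2.342 s.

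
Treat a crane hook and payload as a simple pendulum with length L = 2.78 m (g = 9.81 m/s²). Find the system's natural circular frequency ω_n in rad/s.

1.88 rad/s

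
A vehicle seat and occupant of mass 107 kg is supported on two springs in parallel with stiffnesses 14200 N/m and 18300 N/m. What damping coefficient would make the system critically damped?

Parallel springs add: k_eq = 14200 + 18300 = 32500 N/m.
c_c = 2√(k_eq·m) = 2√(32500 × 107) = 2 × 1865 = 3730 N·s/m.

3730 N·s/m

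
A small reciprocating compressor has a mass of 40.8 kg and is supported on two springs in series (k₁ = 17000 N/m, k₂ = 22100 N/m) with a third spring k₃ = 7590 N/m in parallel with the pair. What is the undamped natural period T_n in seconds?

Series pair: k_s = k₁k₂/(k₁+k₂) = (17000)(22100)/(17000 + 22100) = 9609 N/m. In parallel with k₃: k_eq = 9609 + 7590 = 17200 N/m.
ω_n = √(k_eq/m) = √(17200/40.8) = √421.5 = 20.53 rad/s.
T_n = 2π/ω_n = 6.283/20.53 = 0.3060 s.

0.306 s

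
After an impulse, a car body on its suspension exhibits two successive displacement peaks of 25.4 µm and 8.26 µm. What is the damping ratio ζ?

Logarithmic decrement δ = (1/n)·ln(x₀/x_n) = (1/1)·ln(25.4/8.26) = (1/1)·ln(3.075) = 1.123.
ζ = δ/√(4π² + δ²) = 1.123/√(39.48 + 1.26) = 1.123/6.383 = 0.1760.

0.176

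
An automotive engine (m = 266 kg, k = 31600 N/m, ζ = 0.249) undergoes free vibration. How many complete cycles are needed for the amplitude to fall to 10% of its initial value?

2 cycles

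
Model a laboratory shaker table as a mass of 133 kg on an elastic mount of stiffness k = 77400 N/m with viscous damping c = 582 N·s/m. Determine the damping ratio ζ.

ω_n = √(k/m) = √(77400/133) = 24.12 rad/s.
Critical damping c_c = 2√(k·m) = 2√(77400 × 133) = 6417 N·s/m, so ζ = c/c_c = 582/6417 = 0.09070.

0.0907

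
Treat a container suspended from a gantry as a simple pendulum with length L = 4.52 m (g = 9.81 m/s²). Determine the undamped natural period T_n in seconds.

4.26 s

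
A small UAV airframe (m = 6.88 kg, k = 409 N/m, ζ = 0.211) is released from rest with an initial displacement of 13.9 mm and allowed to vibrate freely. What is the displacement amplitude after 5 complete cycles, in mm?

Logarithmic decrement δ = 2πζ/√(1 − ζ²) = 2π × 0.2110/√(1 − 0.0445) = 1.356.
After n cycles, x_n/x₀ = e^(−nδ), so x_5 = 13.9 × e^(−5 × 1.356) = 13.9 × 0.001135 = 0.01577 mm.

0.0158 mm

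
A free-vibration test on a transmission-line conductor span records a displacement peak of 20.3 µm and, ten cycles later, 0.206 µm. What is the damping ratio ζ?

0.0729

Logarithmic decrement δ = (1/n)·ln(x₀/x_n) = (1/10)·ln(20.3/0.206) = (1/10)·ln(98.54) = 0.4590.
ζ = δ/√(4π² + δ²) = 0.4590/√(39.48 + 0.211) = 0.4590/6.300 = 0.07287.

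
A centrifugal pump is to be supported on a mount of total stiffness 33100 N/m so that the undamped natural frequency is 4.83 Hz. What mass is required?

ω_n = 2πf_n = 2π × 4.83 = 30.35 rad/s.
m = k/ω_n² = 33100/30.35² = 33100/921.0 = 35.94 kg.

35.9 kg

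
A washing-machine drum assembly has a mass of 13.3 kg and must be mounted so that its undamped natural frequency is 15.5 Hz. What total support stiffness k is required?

126000 N/m

ω_n = 2πf_n = 2π × 15.5 = 97.39 rad/s.
k = m·ω_n² = 13.3 × 97.39² = 13.3 × 9485 = 126100 N/m.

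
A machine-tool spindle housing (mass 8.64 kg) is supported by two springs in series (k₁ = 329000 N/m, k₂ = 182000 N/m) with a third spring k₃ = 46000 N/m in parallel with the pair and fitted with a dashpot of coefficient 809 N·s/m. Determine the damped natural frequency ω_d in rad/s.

129 rad/s

Series pair: k_s = k₁k₂/(k₁+k₂) = (329000)(182000)/(329000 + 182000) = 117200 N/m. In parallel with k₃: k_eq = 117200 + 46000 = 163200 N/m.
ω_n = √(k_eq/m) = √(163200/8.64) = 137.4 rad/s.
Critical damping c_c = 2√(k_eq·m) = 2√(163200 × 8.64) = 2375 N·s/m, so ζ = c/c_c = 809/2375 = 0.3407.
ω_d = ω_n√(1 − ζ²) = 137.4 × √(1 − 0.116) = 129.2 rad/s.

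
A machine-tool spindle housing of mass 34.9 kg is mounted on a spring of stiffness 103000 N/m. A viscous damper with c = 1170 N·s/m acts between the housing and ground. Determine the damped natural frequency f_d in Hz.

8.22 Hz

ω_n = √(k/m) = √(103000/34.9) = 54.33 rad/s.
Critical damping c_c = 2√(k·m) = 2√(103000 × 34.9) = 3792 N·s/m, so ζ = c/c_c = 1170/3792 = 0.3085.
ω_d = ω_n√(1 − ζ²) = 54.33 × √(1 − 0.0952) = 51.68 rad/s.
f_d = ω_d/(2π) = 8.224 Hz.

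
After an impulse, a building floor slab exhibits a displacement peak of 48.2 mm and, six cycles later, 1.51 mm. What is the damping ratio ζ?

0.0915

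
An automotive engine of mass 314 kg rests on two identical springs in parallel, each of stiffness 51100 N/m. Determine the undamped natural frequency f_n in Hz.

2.87 Hz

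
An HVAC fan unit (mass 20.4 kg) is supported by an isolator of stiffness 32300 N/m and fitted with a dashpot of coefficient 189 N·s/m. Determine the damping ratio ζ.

0.116

ω_n = √(k/m) = √(32300/20.4) = 39.79 rad/s.
Critical damping c_c = 2√(k·m) = 2√(32300 × 20.4) = 1623 N·s/m, so ζ = c/c_c = 189/1623 = 0.1164.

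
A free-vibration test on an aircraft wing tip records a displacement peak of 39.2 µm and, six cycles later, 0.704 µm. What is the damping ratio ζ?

0.106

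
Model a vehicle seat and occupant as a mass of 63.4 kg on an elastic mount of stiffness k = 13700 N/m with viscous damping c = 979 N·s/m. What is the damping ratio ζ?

ω_n = √(k/m) = √(13700/63.4) = 14.70 rad/s.
Critical damping c_c = 2√(k·m) = 2√(13700 × 63.4) = 1864 N·s/m, so ζ = c/c_c = 979/1864 = 0.5252.

0.525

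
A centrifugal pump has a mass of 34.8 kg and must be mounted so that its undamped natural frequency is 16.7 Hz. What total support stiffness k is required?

383000 N/m

ω_n = 2πf_n = 2π × 16.7 = 104.9 rad/s.
k = m·ω_n² = 34.8 × 104.9² = 34.8 × 11010 = 383200 N/m.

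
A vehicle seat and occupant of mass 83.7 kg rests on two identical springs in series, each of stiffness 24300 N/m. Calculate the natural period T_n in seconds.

Series springs: 1/k_eq = 2/24300, so k_eq = 24300/2 = 12150 N/m.
ω_n = √(k_eq/m) = √(12150/83.7) = √145.2 = 12.05 rad/s.
T_n = 2π/ω_n = 6.283/12.05 = 0.5215 s.

0.522 s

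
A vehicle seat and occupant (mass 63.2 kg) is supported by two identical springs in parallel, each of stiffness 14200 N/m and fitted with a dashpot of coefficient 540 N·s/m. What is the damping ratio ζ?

Parallel springs add: k_eq = 2 × 14200 = 28400 N/m.
ω_n = √(k_eq/m) = √(28400/63.2) = 21.20 rad/s.
Critical damping c_c = 2√(k_eq·m) = 2√(28400 × 63.2) = 2679 N·s/m, so ζ = c/c_c = 540/2679 = 0.2015.

0.202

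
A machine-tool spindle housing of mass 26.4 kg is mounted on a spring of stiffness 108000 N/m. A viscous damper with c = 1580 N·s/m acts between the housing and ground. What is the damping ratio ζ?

0.468

ω_n = √(k/m) = √(108000/26.4) = 63.96 rad/s.
Critical damping c_c = 2√(k·m) = 2√(108000 × 26.4) = 3377 N·s/m, so ζ = c/c_c = 1580/3377 = 0.4679.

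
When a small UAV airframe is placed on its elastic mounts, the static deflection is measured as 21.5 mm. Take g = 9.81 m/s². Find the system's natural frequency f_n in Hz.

3.40 Hz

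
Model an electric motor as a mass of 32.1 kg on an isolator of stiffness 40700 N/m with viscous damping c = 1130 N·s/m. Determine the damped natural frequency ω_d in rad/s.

31.0 rad/s

ω_n = √(k/m) = √(40700/32.1) = 35.61 rad/s.
Critical damping c_c = 2√(k·m) = 2√(40700 × 32.1) = 2286 N·s/m, so ζ = c/c_c = 1130/2286 = 0.4943.
ω_d = ω_n√(1 − ζ²) = 35.61 × √(1 − 0.244) = 30.95 rad/s.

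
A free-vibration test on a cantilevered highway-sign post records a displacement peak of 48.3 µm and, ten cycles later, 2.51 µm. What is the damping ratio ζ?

0.0470

Logarithmic decrement δ = (1/n)·ln(x₀/x_n) = (1/10)·ln(48.3/2.51) = (1/10)·ln(19.24) = 0.2957.
ζ = δ/√(4π² + δ²) = 0.2957/√(39.48 + 0.0874) = 0.2957/6.290 = 0.04701.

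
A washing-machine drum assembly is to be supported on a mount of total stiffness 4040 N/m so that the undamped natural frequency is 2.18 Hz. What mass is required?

21.5 kg

ω_n = 2πf_n = 2π × 2.18 = 13.70 rad/s.
m = k/ω_n² = 4040/13.70² = 4040/187.6 = 21.53 kg.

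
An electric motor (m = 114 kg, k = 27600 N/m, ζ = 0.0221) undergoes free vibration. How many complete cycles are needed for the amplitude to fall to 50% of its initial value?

Logarithmic decrement δ = 2πζ/√(1 − ζ²) = 2π × 0.02210/√(1 − 0.000488) = 0.1389.
x_n/x₀ = e^(−nδ) ≤ 0.5; take ln: n ≥ ln(1/0.5)/δ = 0.6931/0.1389 = 4.991.
So 5 complete cycles are required.

5 cycles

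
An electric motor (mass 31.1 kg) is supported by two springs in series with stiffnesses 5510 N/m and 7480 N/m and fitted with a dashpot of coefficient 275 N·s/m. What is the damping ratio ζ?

Series springs: 1/k_eq = 1/5510 + 1/7480 = 0.0003152, so k_eq = 3173 N/m.
ω_n = √(k_eq/m) = √(3173/31.1) = 10.10 rad/s.
Critical damping c_c = 2√(k_eq·m) = 2√(3173 × 31.1) = 628.2 N·s/m, so ζ = c/c_c = 275/628.2 = 0.4377.

0.438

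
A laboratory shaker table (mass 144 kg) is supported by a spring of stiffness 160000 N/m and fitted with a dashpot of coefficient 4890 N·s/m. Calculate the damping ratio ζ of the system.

0.509

ω_n = √(k/m) = √(160000/144) = 33.33 rad/s.
Critical damping c_c = 2√(k·m) = 2√(160000 × 144) = 9600 N·s/m, so ζ = c/c_c = 4890/9600 = 0.5094.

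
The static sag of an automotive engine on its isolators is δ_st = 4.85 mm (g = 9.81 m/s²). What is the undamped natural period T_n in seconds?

ω_n = √(g/δ_st) = √(9.81/0.00485) = √2023 = 44.97 rad/s.
T_n = 2π/ω_n = 6.283/44.97 = 0.1397 s.

0.140 s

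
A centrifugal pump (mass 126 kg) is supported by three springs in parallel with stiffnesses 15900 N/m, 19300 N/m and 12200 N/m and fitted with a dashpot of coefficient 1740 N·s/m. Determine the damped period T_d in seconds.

0.347 s

Parallel springs add: k_eq = 15900 + 19300 + 12200 = 47400 N/m.
ω_n = √(k_eq/m) = √(47400/126) = 19.40 rad/s.
Critical damping c_c = 2√(k_eq·m) = 2√(47400 × 126) = 4888 N·s/m, so ζ = c/c_c = 1740/4888 = 0.3560.
ω_d = ω_n√(1 − ζ²) = 19.40 × √(1 − 0.127) = 18.12 rad/s.
T_d = 2π/ω_d = 0.3467 s.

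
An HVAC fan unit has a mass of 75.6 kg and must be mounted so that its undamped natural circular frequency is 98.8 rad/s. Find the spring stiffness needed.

738000 N/m

k = m·ω_n² = 75.6 × 98.80² = 75.6 × 9761 = 738000 N/m.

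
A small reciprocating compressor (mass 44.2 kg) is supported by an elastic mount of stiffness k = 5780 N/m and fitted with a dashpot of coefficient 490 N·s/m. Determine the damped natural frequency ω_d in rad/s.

ω_n = √(k/m) = √(5780/44.2) = 11.44 rad/s.
Critical damping c_c = 2√(k·m) = 2√(5780 × 44.2) = 1011 N·s/m, so ζ = c/c_c = 490/1011 = 0.4847.
ω_d = ω_n√(1 − ζ²) = 11.44 × √(1 − 0.235) = 10.00 rad/s.

10.0 rad/s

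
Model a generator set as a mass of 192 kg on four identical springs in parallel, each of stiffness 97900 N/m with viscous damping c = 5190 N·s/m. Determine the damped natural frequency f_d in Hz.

6.86 Hz

Parallel springs add: k_eq = 4 × 97900 = 391600 N/m.
ω_n = √(k_eq/m) = √(391600/192) = 45.16 rad/s.
Critical damping c_c = 2√(k_eq·m) = 2√(391600 × 192) = 17340 N·s/m, so ζ = c/c_c = 5190/17340 = 0.2993.
ω_d = ω_n√(1 − ζ²) = 45.16 × √(1 − 0.0896) = 43.09 rad/s.
f_d = ω_d/(2π) = 6.858 Hz.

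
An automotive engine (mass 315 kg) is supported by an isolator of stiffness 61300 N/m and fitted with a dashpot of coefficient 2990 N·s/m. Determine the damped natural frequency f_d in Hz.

ω_n = √(k/m) = √(61300/315) = 13.95 rad/s.
Critical damping c_c = 2√(k·m) = 2√(61300 × 315) = 8789 N·s/m, so ζ = c/c_c = 2990/8789 = 0.3402.
ω_d = ω_n√(1 − ζ²) = 13.95 × √(1 − 0.116) = 13.12 rad/s.
f_d = ω_d/(2π) = 2.088 Hz.

2.09 Hz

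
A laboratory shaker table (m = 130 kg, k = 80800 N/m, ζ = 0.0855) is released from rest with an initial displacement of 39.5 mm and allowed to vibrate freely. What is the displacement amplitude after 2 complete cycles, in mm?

13.4 mm

Logarithmic decrement δ = 2πζ/√(1 − ζ²) = 2π × 0.08550/√(1 − 0.00731) = 0.5392.
After n cycles, x_n/x₀ = e^(−nδ), so x_2 = 39.5 × e^(−2 × 0.5392) = 39.5 × 0.3401 = 13.44 mm.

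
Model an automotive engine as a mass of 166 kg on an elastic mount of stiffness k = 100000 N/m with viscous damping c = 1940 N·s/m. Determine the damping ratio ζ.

ω_n = √(k/m) = √(100000/166) = 24.54 rad/s.
Critical damping c_c = 2√(k·m) = 2√(100000 × 166) = 8149 N·s/m, so ζ = c/c_c = 1940/8149 = 0.2381.

0.238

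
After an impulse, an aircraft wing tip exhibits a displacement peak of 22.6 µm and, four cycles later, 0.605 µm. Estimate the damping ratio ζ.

Logarithmic decrement δ = (1/n)·ln(x₀/x_n) = (1/4)·ln(22.6/0.605) = (1/4)·ln(37.36) = 0.9051.
ζ = δ/√(4π² + δ²) = 0.9051/√(39.48 + 0.819) = 0.9051/6.348 = 0.1426.

0.143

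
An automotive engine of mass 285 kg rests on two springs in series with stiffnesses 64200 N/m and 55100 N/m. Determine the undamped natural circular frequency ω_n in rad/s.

10.2 rad/s

Series springs: 1/k_eq = 1/64200 + 1/55100 = 3.373×10^-5, so k_eq = 29650 N/m.
ω_n = √(k_eq/m) = √(29650/285) = √104.0 = 10.20 rad/s.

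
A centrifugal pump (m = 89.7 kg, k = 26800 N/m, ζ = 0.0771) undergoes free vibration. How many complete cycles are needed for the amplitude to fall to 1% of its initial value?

10 cycles

Logarithmic decrement δ = 2πζ/√(1 − ζ²) = 2π × 0.07710/√(1 − 0.00594) = 0.4859.
x_n/x₀ = e^(−nδ) ≤ 0.01; take ln: n ≥ ln(1/0.01)/δ = 4.605/0.4859 = 9.478.
So 10 complete cycles are required.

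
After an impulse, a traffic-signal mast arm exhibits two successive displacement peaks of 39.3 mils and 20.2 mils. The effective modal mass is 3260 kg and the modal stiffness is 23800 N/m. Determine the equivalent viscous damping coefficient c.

1860 N·s/m

Logarithmic decrement δ = (1/n)·ln(x₀/x_n) = (1/1)·ln(39.3/20.2) = (1/1)·ln(1.946) = 0.6655.
ζ = δ/√(4π² + δ²) = 0.6655/√(39.48 + 0.443) = 0.6655/6.318 = 0.1053.
c = ζ · 2√(km) = 0.1053 × 2√(23800 × 3260) = 0.1053 × 17620 = 1856 N·s/m.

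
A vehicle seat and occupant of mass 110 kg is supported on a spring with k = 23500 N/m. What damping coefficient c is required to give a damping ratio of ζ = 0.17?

c_c = 2√(k·m) = 2√(23500 × 110) = 3216 N·s/m.
c = ζ·c_c = 0.17 × 3216 = 546.6 N·s/m.

547 N·s/m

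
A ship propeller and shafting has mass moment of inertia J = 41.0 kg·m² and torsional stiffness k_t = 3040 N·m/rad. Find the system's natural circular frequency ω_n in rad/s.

ω_n = √(k_t/J) = √(3040/41.0) = √74.15 = 8.611 rad/s.

8.61 rad/s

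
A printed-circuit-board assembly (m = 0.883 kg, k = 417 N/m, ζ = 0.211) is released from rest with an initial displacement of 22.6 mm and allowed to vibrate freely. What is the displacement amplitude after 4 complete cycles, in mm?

Logarithmic decrement δ = 2πζ/√(1 − ζ²) = 2π × 0.2110/√(1 − 0.0445) = 1.356.
After n cycles, x_n/x₀ = e^(−nδ), so x_4 = 22.6 × e^(−4 × 1.356) = 22.6 × 0.004404 = 0.09954 mm.

0.0995 mm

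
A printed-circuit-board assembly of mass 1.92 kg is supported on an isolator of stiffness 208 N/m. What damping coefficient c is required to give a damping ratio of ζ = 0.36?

14.4 N·s/m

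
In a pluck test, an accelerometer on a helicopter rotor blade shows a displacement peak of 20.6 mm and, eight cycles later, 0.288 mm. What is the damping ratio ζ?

0.0846

Logarithmic decrement δ = (1/n)·ln(x₀/x_n) = (1/8)·ln(20.6/0.288) = (1/8)·ln(71.53) = 0.5338.
ζ = δ/√(4π² + δ²) = 0.5338/√(39.48 + 0.285) = 0.5338/6.306 = 0.08465.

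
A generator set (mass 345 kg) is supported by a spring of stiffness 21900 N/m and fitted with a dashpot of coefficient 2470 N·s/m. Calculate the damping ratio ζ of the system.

0.449

ω_n = √(k/m) = √(21900/345) = 7.967 rad/s.
Critical damping c_c = 2√(k·m) = 2√(21900 × 345) = 5497 N·s/m, so ζ = c/c_c = 2470/5497 = 0.4493.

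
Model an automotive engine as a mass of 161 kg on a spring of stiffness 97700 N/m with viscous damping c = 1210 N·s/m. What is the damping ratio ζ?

0.153

ω_n = √(k/m) = √(97700/161) = 24.63 rad/s.
Critical damping c_c = 2√(k·m) = 2√(97700 × 161) = 7932 N·s/m, so ζ = c/c_c = 1210/7932 = 0.1525.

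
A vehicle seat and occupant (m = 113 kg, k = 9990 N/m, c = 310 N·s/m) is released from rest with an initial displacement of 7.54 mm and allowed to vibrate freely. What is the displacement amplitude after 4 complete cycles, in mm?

ζ = c/(2√(km)) = 310/(2√(9990 × 113)) = 310/2125 = 0.1459.
Logarithmic decrement δ = 2πζ/√(1 − ζ²) = 2π × 0.1459/√(1 − 0.0213) = 0.9265.
After n cycles, x_n/x₀ = e^(−nδ), so x_4 = 7.54 × e^(−4 × 0.9265) = 7.54 × 0.02457 = 0.1853 mm.

0.185 mm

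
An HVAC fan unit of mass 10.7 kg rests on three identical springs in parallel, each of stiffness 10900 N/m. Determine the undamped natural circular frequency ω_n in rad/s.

55.3 rad/s

Parallel springs add: k_eq = 3 × 10900 = 32700 N/m.
ω_n = √(k_eq/m) = √(32700/10.7) = √3056 = 55.28 rad/s.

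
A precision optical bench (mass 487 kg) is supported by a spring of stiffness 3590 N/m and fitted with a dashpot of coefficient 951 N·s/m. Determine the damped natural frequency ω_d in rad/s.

2.53 rad/s

ω_n = √(k/m) = √(3590/487) = 2.715 rad/s.
Critical damping c_c = 2√(k·m) = 2√(3590 × 487) = 2644 N·s/m, so ζ = c/c_c = 951/2644 = 0.3596.
ω_d = ω_n√(1 − ζ²) = 2.715 × √(1 − 0.129) = 2.533 rad/s.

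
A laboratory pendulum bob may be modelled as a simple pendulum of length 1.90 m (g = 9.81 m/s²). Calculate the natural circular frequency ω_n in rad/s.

For a simple pendulum ω_n = √(g/L) = √(9.81/1.90) = √5.163 = 2.272 rad/s.

2.27 rad/s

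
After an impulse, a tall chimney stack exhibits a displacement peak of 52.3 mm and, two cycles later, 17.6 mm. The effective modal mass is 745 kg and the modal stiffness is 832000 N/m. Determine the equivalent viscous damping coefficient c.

Logarithmic decrement δ = (1/n)·ln(x₀/x_n) = (1/2)·ln(52.3/17.6) = (1/2)·ln(2.972) = 0.5445.
ζ = δ/√(4π² + δ²) = 0.5445/√(39.48 + 0.297) = 0.5445/6.307 = 0.08634.
c = ζ · 2√(km) = 0.08634 × 2√(832000 × 745) = 0.08634 × 49790 = 4299 N·s/m.

4300 N·s/m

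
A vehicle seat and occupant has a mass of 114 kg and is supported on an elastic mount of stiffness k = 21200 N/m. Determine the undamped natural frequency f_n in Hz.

ω_n = √(k/m) = √(21200/114) = √186.0 = 13.64 rad/s.
f_n = ω_n/(2π) = 13.64/6.283 = 2.170 Hz.

2.17 Hz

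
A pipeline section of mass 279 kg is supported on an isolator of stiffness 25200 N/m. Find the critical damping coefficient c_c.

5300 N·s/m

c_c = 2√(k·m) = 2√(25200 × 279) = 2 × 2652 = 5303 N·s/m.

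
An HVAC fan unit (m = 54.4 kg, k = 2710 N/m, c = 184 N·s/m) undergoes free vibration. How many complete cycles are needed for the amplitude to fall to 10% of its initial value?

2 cycles

ζ = c/(2√(km)) = 184/(2√(2710 × 54.4)) = 184/767.9 = 0.2396.
Logarithmic decrement δ = 2πζ/√(1 − ζ²) = 2π × 0.2396/√(1 − 0.0574) = 1.551.
x_n/x₀ = e^(−nδ) ≤ 0.1; take ln: n ≥ ln(1/0.1)/δ = 2.303/1.551 = 1.485.
So 2 complete cycles are required.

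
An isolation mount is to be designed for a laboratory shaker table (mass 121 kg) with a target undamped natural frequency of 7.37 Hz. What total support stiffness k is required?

ω_n = 2πf_n = 2π × 7.37 = 46.31 rad/s.
k = m·ω_n² = 121 × 46.31² = 121 × 2144 = 259500 N/m.

259000 N/m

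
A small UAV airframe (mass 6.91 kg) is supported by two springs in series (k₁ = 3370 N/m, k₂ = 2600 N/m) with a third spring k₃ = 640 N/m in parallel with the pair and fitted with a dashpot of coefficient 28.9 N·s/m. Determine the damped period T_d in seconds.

Series pair: k_s = k₁k₂/(k₁+k₂) = (3370)(2600)/(3370 + 2600) = 1468 N/m. In parallel with k₃: k_eq = 1468 + 640 = 2108 N/m.
ω_n = √(k_eq/m) = √(2108/6.91) = 17.46 rad/s.
Critical damping c_c = 2√(k_eq·m) = 2√(2108 × 6.91) = 241.4 N·s/m, so ζ = c/c_c = 28.9/241.4 = 0.1197.
ω_d = ω_n√(1 − ζ²) = 17.46 × √(1 − 0.0143) = 17.34 rad/s.
T_d = 2π/ω_d = 0.3624 s.

0.362 s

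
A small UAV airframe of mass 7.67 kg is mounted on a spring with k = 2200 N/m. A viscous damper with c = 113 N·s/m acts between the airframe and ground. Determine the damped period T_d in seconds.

ω_n = √(k/m) = √(2200/7.67) = 16.94 rad/s.
Critical damping c_c = 2√(k·m) = 2√(2200 × 7.67) = 259.8 N·s/m, so ζ = c/c_c = 113/259.8 = 0.4350.
ω_d = ω_n√(1 − ζ²) = 16.94 × √(1 − 0.189) = 15.25 rad/s.
T_d = 2π/ω_d = 0.4120 s.

0.412 s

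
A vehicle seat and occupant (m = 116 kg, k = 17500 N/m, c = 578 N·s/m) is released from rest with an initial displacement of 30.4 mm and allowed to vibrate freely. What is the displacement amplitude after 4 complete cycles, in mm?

0.167 mm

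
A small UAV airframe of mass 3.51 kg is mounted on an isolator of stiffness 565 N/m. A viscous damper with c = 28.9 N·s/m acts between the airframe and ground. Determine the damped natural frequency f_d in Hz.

1.91 Hz

ω_n = √(k/m) = √(565.0/3.51) = 12.69 rad/s.
Critical damping c_c = 2√(k·m) = 2√(565.0 × 3.51) = 89.07 N·s/m, so ζ = c/c_c = 28.9/89.07 = 0.3245.
ω_d = ω_n√(1 − ζ²) = 12.69 × √(1 − 0.105) = 12.00 rad/s.
f_d = ω_d/(2π) = 1.910 Hz.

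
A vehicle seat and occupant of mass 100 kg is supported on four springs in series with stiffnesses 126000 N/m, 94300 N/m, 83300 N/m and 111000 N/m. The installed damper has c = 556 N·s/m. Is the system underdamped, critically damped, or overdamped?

underdamped

Series springs: 1/k_eq = 1/126000 + 1/94300 + 1/83300 + 1/111000 = 3.955×10^-5, so k_eq = 25280 N/m.
c_c = 2√(k_eq·m) = 3180 N·s/m; ζ = c/c_c = 556/3180 = 0.175.
Since ζ < 1 the system is underdamped.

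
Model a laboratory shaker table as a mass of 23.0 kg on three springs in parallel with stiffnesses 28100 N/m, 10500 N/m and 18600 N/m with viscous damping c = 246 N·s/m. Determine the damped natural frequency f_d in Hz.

7.89 Hz

Parallel springs add: k_eq = 28100 + 10500 + 18600 = 57200 N/m.
ω_n = √(k_eq/m) = √(57200/23.0) = 49.87 rad/s.
Critical damping c_c = 2√(k_eq·m) = 2√(57200 × 23.0) = 2294 N·s/m, so ζ = c/c_c = 246/2294 = 0.1072.
ω_d = ω_n√(1 − ζ²) = 49.87 × √(1 − 0.0115) = 49.58 rad/s.
f_d = ω_d/(2π) = 7.891 Hz.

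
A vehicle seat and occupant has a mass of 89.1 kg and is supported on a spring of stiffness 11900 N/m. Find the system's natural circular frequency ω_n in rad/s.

11.6 rad/s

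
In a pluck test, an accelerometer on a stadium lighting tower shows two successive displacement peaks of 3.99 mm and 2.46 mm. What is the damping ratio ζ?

0.0767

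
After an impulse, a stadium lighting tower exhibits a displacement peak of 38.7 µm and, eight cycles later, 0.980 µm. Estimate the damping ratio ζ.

Logarithmic decrement δ = (1/n)·ln(x₀/x_n) = (1/8)·ln(38.7/0.980) = (1/8)·ln(39.49) = 0.4595.
ζ = δ/√(4π² + δ²) = 0.4595/√(39.48 + 0.211) = 0.4595/6.300 = 0.07294.

0.0729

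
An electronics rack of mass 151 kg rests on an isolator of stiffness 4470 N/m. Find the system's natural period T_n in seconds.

1.15 s

ω_n = √(k/m) = √(4470/151) = √29.60 = 5.441 rad/s.
T_n = 2π/ω_n = 6.283/5.441 = 1.155 s.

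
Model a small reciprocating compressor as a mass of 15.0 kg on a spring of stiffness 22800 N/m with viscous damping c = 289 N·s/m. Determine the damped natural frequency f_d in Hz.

6.01 Hz

ω_n = √(k/m) = √(22800/15.0) = 38.99 rad/s.
Critical damping c_c = 2√(k·m) = 2√(22800 × 15.0) = 1170 N·s/m, so ζ = c/c_c = 289/1170 = 0.2471.
ω_d = ω_n√(1 − ζ²) = 38.99 × √(1 − 0.0611) = 37.78 rad/s.
f_d = ω_d/(2π) = 6.013 Hz.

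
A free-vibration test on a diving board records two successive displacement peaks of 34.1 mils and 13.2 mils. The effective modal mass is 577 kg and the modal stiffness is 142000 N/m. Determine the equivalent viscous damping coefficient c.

Logarithmic decrement δ = (1/n)·ln(x₀/x_n) = (1/1)·ln(34.1/13.2) = (1/1)·ln(2.583) = 0.9491.
ζ = δ/√(4π² + δ²) = 0.9491/√(39.48 + 0.901) = 0.9491/6.354 = 0.1494.
c = ζ · 2√(km) = 0.1494 × 2√(142000 × 577) = 0.1494 × 18100 = 2704 N·s/m.

2700 N·s/m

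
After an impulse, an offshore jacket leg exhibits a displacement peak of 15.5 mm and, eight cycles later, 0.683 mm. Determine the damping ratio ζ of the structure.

0.0620

Logarithmic decrement δ = (1/n)·ln(x₀/x_n) = (1/8)·ln(15.5/0.683) = (1/8)·ln(22.69) = 0.3903.
ζ = δ/√(4π² + δ²) = 0.3903/√(39.48 + 0.152) = 0.3903/6.295 = 0.06199.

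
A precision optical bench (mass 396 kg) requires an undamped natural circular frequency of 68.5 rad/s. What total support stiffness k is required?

1860000 N/m

k = m·ω_n² = 396 × 68.50² = 396 × 4692 = 1858000 N/m.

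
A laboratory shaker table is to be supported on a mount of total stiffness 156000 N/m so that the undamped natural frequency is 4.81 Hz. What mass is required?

171 kg

ω_n = 2πf_n = 2π × 4.81 = 30.22 rad/s.
m = k/ω_n² = 156000/30.22² = 156000/913.4 = 170.8 kg.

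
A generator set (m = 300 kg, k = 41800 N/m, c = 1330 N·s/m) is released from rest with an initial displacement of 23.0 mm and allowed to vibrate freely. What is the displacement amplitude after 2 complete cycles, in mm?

2.08 mm

ζ = c/(2√(km)) = 1330/(2√(41800 × 300)) = 1330/7082 = 0.1878.
Logarithmic decrement δ = 2πζ/√(1 − ζ²) = 2π × 0.1878/√(1 − 0.0353) = 1.201.
After n cycles, x_n/x₀ = e^(−nδ), so x_2 = 23.0 × e^(−2 × 1.201) = 23.0 × 0.09048 = 2.081 mm.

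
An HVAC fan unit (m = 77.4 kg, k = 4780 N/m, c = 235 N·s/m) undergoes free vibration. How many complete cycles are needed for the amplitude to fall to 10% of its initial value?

2 cycles

ζ = c/(2√(km)) = 235/(2√(4780 × 77.4)) = 235/1217 = 0.1932.
Logarithmic decrement δ = 2πζ/√(1 − ζ²) = 2π × 0.1932/√(1 − 0.0373) = 1.237.
x_n/x₀ = e^(−nδ) ≤ 0.1; take ln: n ≥ ln(1/0.1)/δ = 2.303/1.237 = 1.861.
So 2 complete cycles are required.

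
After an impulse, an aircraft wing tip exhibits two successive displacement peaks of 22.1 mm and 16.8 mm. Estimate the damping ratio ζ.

0.0436

Logarithmic decrement δ = (1/n)·ln(x₀/x_n) = (1/1)·ln(22.1/16.8) = (1/1)·ln(1.315) = 0.2742.
ζ = δ/√(4π² + δ²) = 0.2742/√(39.48 + 0.0752) = 0.2742/6.289 = 0.04360.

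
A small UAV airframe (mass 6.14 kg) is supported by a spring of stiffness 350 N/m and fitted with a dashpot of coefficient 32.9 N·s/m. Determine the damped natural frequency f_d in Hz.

ω_n = √(k/m) = √(350.0/6.14) = 7.550 rad/s.
Critical damping c_c = 2√(k·m) = 2√(350.0 × 6.14) = 92.71 N·s/m, so ζ = c/c_c = 32.9/92.71 = 0.3549.
ω_d = ω_n√(1 − ζ²) = 7.550 × √(1 − 0.126) = 7.059 rad/s.
f_d = ω_d/(2π) = 1.123 Hz.

1.12 Hz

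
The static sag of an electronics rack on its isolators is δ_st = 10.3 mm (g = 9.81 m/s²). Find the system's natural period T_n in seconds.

0.204 s

ω_n = √(g/δ_st) = √(9.81/0.0103) = √952.4 = 30.86 rad/s.
T_n = 2π/ω_n = 6.283/30.86 = 0.2036 s.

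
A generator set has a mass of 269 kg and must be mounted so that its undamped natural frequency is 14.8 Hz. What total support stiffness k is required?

ω_n = 2πf_n = 2π × 14.8 = 92.99 rad/s.
k = m·ω_n² = 269 × 92.99² = 269 × 8647 = 2326000 N/m.

2330000 N/m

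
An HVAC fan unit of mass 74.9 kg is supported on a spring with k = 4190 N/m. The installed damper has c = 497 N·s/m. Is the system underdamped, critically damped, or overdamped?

c_c = 2√(k·m) = 1120 N·s/m; ζ = c/c_c = 497/1120 = 0.444.
Since ζ < 1 the system is underdamped.

underdamped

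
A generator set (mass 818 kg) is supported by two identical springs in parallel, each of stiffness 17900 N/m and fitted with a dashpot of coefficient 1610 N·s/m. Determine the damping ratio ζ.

Parallel springs add: k_eq = 2 × 17900 = 35800 N/m.
ω_n = √(k_eq/m) = √(35800/818) = 6.616 rad/s.
Critical damping c_c = 2√(k_eq·m) = 2√(35800 × 818) = 10820 N·s/m, so ζ = c/c_c = 1610/10820 = 0.1488.

0.149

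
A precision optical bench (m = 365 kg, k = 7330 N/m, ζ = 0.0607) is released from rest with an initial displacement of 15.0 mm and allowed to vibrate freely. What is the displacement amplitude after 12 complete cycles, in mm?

0.153 mm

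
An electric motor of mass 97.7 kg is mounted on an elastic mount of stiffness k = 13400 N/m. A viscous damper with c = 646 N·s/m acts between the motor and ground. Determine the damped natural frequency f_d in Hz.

ω_n = √(k/m) = √(13400/97.7) = 11.71 rad/s.
Critical damping c_c = 2√(k·m) = 2√(13400 × 97.7) = 2288 N·s/m, so ζ = c/c_c = 646/2288 = 0.2823.
ω_d = ω_n√(1 − ζ²) = 11.71 × √(1 − 0.0797) = 11.23 rad/s.
f_d = ω_d/(2π) = 1.788 Hz.

1.79 Hz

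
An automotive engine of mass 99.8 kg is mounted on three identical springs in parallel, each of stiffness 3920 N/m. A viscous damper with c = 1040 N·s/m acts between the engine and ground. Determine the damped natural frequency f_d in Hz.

Parallel springs add: k_eq = 3 × 3920 = 11760 N/m.
ω_n = √(k_eq/m) = √(11760/99.8) = 10.86 rad/s.
Critical damping c_c = 2√(k_eq·m) = 2√(11760 × 99.8) = 2167 N·s/m, so ζ = c/c_c = 1040/2167 = 0.4800.
ω_d = ω_n√(1 − ζ²) = 10.86 × √(1 − 0.230) = 9.523 rad/s.
f_d = ω_d/(2π) = 1.516 Hz.

1.52 Hz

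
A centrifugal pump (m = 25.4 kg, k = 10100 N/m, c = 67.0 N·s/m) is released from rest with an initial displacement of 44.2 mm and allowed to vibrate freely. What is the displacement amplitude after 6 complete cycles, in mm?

3.63 mm

ζ = c/(2√(km)) = 67.0/(2√(10100 × 25.4)) = 67.0/1013 = 0.06614.
Logarithmic decrement δ = 2πζ/√(1 − ζ²) = 2π × 0.06614/√(1 − 0.00437) = 0.4165.
After n cycles, x_n/x₀ = e^(−nδ), so x_6 = 44.2 × e^(−6 × 0.4165) = 44.2 × 0.08217 = 3.632 mm.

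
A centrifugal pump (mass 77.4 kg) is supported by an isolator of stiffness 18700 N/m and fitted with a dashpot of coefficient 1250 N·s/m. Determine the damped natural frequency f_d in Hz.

2.11 Hz

ω_n = √(k/m) = √(18700/77.4) = 15.54 rad/s.
Critical damping c_c = 2√(k·m) = 2√(18700 × 77.4) = 2406 N·s/m, so ζ = c/c_c = 1250/2406 = 0.5195.
ω_d = ω_n√(1 − ζ²) = 15.54 × √(1 − 0.270) = 13.28 rad/s.
f_d = ω_d/(2π) = 2.114 Hz.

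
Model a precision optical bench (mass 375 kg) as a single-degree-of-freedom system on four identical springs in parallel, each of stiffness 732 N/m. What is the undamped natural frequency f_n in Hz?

Parallel springs add: k_eq = 4 × 732 = 2928 N/m.
ω_n = √(k_eq/m) = √(2928/375) = √7.808 = 2.794 rad/s.
f_n = ω_n/(2π) = 2.794/6.283 = 0.4447 Hz.

0.445 Hz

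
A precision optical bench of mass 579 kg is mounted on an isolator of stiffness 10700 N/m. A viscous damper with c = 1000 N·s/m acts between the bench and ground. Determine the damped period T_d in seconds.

1.49 s

ω_n = √(k/m) = √(10700/579) = 4.299 rad/s.
Critical damping c_c = 2√(k·m) = 2√(10700 × 579) = 4978 N·s/m, so ζ = c/c_c = 1000/4978 = 0.2009.
ω_d = ω_n√(1 − ζ²) = 4.299 × √(1 − 0.0404) = 4.211 rad/s.
T_d = 2π/ω_d = 1.492 s.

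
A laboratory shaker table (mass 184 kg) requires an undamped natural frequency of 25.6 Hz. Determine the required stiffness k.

ω_n = 2πf_n = 2π × 25.6 = 160.8 rad/s.
k = m·ω_n² = 184 × 160.8² = 184 × 25870 = 4761000 N/m.

4760000 N/m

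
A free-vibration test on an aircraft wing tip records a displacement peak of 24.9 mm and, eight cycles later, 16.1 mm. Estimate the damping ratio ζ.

0.00867

Logarithmic decrement δ = (1/n)·ln(x₀/x_n) = (1/8)·ln(24.9/16.1) = (1/8)·ln(1.547) = 0.05451.
ζ = δ/√(4π² + δ²) = 0.05451/√(39.48 + 0.00297) = 0.05451/6.283 = 0.008675.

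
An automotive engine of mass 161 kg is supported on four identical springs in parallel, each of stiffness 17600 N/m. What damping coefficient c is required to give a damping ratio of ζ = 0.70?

Parallel springs add: k_eq = 4 × 17600 = 70400 N/m.
c_c = 2√(k_eq·m) = 2√(70400 × 161) = 6733 N·s/m.
c = ζ·c_c = 0.70 × 6733 = 4713 N·s/m.

4710 N·s/m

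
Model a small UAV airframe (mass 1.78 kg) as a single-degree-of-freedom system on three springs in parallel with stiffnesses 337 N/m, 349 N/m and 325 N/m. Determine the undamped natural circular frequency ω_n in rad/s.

23.8 rad/s

Parallel springs add: k_eq = 337 + 349 + 325 = 1011 N/m.
ω_n = √(k_eq/m) = √(1011/1.78) = √568.0 = 23.83 rad/s.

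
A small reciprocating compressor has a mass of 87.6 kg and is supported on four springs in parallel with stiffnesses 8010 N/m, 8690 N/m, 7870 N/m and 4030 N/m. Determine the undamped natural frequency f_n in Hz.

2.88 Hz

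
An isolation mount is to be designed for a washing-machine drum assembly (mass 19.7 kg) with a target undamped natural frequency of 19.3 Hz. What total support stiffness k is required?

290000 N/m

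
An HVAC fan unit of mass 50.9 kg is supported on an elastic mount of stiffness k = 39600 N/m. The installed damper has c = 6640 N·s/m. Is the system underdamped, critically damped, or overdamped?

c_c = 2√(k·m) = 2839 N·s/m; ζ = c/c_c = 6640/2839 = 2.34.
Since ζ > 1 the system is overdamped.

overdamped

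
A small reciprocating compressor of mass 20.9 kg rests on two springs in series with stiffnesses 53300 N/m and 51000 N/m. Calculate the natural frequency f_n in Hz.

Series springs: 1/k_eq = 1/53300 + 1/51000 = 3.837×10^-5, so k_eq = 26060 N/m.
ω_n = √(k_eq/m) = √(26060/20.9) = √1247 = 35.31 rad/s.
f_n = ω_n/(2π) = 35.31/6.283 = 5.620 Hz.

5.62 Hz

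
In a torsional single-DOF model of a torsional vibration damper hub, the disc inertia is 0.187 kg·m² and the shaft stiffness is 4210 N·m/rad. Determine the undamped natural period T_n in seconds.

ω_n = √(k_t/J) = √(4210/0.187) = √22510 = 150.0 rad/s.
T_n = 2π/ω_n = 6.283/150.0 = 0.04188 s.

0.0419 s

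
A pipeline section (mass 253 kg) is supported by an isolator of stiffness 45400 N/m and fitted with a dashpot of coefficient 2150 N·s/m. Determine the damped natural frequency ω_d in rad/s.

ω_n = √(k/m) = √(45400/253) = 13.40 rad/s.
Critical damping c_c = 2√(k·m) = 2√(45400 × 253) = 6778 N·s/m, so ζ = c/c_c = 2150/6778 = 0.3172.
ω_d = ω_n√(1 − ζ²) = 13.40 × √(1 − 0.101) = 12.70 rad/s.

12.7 rad/s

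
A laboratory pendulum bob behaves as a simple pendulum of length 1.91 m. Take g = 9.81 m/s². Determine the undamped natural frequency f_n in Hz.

0.361 Hz

For a simple pendulum ω_n = √(g/L) = √(9.81/1.91) = √5.136 = 2.266 rad/s.
f_n = ω_n/(2π) = 2.266/6.283 = 0.3607 Hz.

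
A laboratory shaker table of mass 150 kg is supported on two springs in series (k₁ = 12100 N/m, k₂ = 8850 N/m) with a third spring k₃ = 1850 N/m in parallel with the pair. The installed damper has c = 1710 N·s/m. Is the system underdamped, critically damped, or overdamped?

Series pair: k_s = k₁k₂/(k₁+k₂) = (12100)(8850)/(12100 + 8850) = 5111 N/m. In parallel with k₃: k_eq = 5111 + 1850 = 6961 N/m.
c_c = 2√(k_eq·m) = 2044 N·s/m; ζ = c/c_c = 1710/2044 = 0.837.
Since ζ < 1 the system is underdamped.

underdamped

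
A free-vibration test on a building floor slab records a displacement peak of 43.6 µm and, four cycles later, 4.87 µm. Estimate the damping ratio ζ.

Logarithmic decrement δ = (1/n)·ln(x₀/x_n) = (1/4)·ln(43.6/4.87) = (1/4)·ln(8.953) = 0.5480.
ζ = δ/√(4π² + δ²) = 0.5480/√(39.48 + 0.300) = 0.5480/6.307 = 0.08689.

0.0869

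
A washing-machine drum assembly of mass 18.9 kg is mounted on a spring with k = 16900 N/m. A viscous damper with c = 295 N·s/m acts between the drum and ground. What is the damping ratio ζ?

ω_n = √(k/m) = √(16900/18.9) = 29.90 rad/s.
Critical damping c_c = 2√(k·m) = 2√(16900 × 18.9) = 1130 N·s/m, so ζ = c/c_c = 295/1130 = 0.2610.

0.261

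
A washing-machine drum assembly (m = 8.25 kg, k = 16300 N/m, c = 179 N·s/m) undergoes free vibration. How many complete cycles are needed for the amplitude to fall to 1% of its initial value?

ζ = c/(2√(km)) = 179/(2√(16300 × 8.25)) = 179/733.4 = 0.2441.
Logarithmic decrement δ = 2πζ/√(1 − ζ²) = 2π × 0.2441/√(1 − 0.0596) = 1.581.
x_n/x₀ = e^(−nδ) ≤ 0.01; take ln: n ≥ ln(1/0.01)/δ = 4.605/1.581 = 2.912.
So 3 complete cycles are required.

3 cycles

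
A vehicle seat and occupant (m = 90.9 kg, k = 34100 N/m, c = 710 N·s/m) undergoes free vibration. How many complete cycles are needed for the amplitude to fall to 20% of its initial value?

ζ = c/(2√(km)) = 710/(2√(34100 × 90.9)) = 710/3521 = 0.2016.
Logarithmic decrement δ = 2πζ/√(1 − ζ²) = 2π × 0.2016/√(1 − 0.0407) = 1.293.
x_n/x₀ = e^(−nδ) ≤ 0.2; take ln: n ≥ ln(1/0.2)/δ = 1.609/1.293 = 1.244.
So 2 complete cycles are required.

2 cycles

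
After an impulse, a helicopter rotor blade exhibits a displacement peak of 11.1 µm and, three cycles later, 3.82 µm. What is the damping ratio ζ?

0.0565

Logarithmic decrement δ = (1/n)·ln(x₀/x_n) = (1/3)·ln(11.1/3.82) = (1/3)·ln(2.906) = 0.3556.
ζ = δ/√(4π² + δ²) = 0.3556/√(39.48 + 0.126) = 0.3556/6.293 = 0.05650.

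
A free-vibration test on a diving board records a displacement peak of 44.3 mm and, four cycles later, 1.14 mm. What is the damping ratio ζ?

0.144

Logarithmic decrement δ = (1/n)·ln(x₀/x_n) = (1/4)·ln(44.3/1.14) = (1/4)·ln(38.86) = 0.9150.
ζ = δ/√(4π² + δ²) = 0.9150/√(39.48 + 0.837) = 0.9150/6.349 = 0.1441.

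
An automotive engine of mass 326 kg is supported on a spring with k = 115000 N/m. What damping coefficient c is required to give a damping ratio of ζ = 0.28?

c_c = 2√(k·m) = 2√(115000 × 326) = 12250 N·s/m.
c = ζ·c_c = 0.28 × 12250 = 3429 N·s/m.

3430 N·s/m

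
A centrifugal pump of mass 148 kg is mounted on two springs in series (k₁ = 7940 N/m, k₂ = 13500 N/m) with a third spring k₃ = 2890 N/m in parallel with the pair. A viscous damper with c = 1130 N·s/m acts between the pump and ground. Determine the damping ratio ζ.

Series pair: k_s = k₁k₂/(k₁+k₂) = (7940)(13500)/(7940 + 13500) = 5000 N/m. In parallel with k₃: k_eq = 5000 + 2890 = 7890 N/m.
ω_n = √(k_eq/m) = √(7890/148) = 7.301 rad/s.
Critical damping c_c = 2√(k_eq·m) = 2√(7890 × 148) = 2161 N·s/m, so ζ = c/c_c = 1130/2161 = 0.5229.

0.523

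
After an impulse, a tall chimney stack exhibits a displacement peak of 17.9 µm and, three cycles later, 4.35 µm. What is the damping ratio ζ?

0.0748

Logarithmic decrement δ = (1/n)·ln(x₀/x_n) = (1/3)·ln(17.9/4.35) = (1/3)·ln(4.115) = 0.4715.
ζ = δ/√(4π² + δ²) = 0.4715/√(39.48 + 0.222) = 0.4715/6.301 = 0.07484.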